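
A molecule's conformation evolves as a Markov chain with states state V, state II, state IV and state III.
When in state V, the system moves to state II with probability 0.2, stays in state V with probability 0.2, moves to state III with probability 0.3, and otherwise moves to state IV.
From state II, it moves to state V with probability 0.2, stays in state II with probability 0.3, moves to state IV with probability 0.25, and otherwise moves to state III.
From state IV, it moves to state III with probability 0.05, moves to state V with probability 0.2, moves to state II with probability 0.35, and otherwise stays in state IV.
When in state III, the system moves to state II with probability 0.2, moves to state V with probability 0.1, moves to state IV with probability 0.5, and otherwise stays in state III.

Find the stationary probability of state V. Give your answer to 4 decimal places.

0.1821

Let the stationary distribution be π with π = πP and π_1 + π_2 + π_3 + π_4 = 1.
π_1 = 0.2·π_1 + 0.2·π_2 + 0.2·π_3 + 0.1·π_4
π_2 = 0.2·π_1 + 0.3·π_2 + 0.35·π_3 + 0.2·π_4
π_3 = 0.3·π_1 + 0.25·π_2 + 0.4·π_3 + 0.5·π_4
Solving with the normalization constraint gives π = (0.1821, 0.2818, 0.3574, 0.1787).
So the stationary probability of state V is 0.1821.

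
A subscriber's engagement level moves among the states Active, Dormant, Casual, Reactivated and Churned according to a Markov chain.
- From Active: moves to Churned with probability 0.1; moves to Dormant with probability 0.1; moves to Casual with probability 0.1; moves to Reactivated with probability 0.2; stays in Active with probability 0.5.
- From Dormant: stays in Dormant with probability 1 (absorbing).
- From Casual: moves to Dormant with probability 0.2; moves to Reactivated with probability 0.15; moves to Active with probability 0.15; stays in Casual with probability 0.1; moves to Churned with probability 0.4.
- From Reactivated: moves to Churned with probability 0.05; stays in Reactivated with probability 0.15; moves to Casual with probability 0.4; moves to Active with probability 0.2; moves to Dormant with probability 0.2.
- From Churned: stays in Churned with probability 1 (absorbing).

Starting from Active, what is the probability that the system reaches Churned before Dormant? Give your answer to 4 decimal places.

Let h(s) be the probability of absorption at Churned starting from transient state s. Then h(Churned) = 1 and h(Dormant) = 0. By first-step analysis:
h(Active) = 0.5·h(Active) + 0.1·0 + 0.1·h(Casual) + 0.2·h(Reactivated) + 0.1·1
h(Casual) = 0.15·h(Active) + 0.2·0 + 0.1·h(Casual) + 0.15·h(Reactivated) + 0.4·1
h(Reactivated) = 0.2·h(Active) + 0.2·0 + 0.4·h(Casual) + 0.15·h(Reactivated) + 0.05·1
Solving: h(Active) = 0.5065, h(Casual) = 0.6061, h(Reactivated) = 0.4632.
Starting from Active, the probability is 0.5065.

0.5065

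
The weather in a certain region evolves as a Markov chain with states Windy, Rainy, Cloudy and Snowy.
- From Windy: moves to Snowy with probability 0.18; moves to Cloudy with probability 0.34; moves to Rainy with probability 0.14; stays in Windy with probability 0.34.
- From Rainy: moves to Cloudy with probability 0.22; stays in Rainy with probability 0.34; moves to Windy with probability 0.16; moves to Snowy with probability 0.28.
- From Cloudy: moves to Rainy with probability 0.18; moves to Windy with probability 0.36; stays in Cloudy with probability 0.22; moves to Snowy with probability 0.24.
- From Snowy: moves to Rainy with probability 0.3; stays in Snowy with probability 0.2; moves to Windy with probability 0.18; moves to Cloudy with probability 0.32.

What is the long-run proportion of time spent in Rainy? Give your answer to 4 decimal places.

0.2336

Let the stationary distribution be π with π = πP and π_1 + π_2 + π_3 + π_4 = 1.
π_1 = 0.34·π_1 + 0.16·π_2 + 0.36·π_3 + 0.18·π_4
π_2 = 0.14·π_1 + 0.34·π_2 + 0.18·π_3 + 0.3·π_4
π_3 = 0.34·π_1 + 0.22·π_2 + 0.22·π_3 + 0.32·π_4
Solving with the normalization constraint gives π = (0.2676, 0.2336, 0.2745, 0.2243).
So the stationary probability of Rainy is 0.2336.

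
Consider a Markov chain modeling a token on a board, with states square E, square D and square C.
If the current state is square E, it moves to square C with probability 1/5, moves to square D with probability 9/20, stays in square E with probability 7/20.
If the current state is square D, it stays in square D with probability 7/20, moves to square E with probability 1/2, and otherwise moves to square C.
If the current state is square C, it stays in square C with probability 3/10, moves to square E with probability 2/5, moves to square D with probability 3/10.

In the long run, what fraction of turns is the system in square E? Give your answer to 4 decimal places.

0.4173

Let the stationary distribution be π with π = πP and π_1 + π_2 + π_3 = 1.
π_1 = 0.35·π_1 + 0.5·π_2 + 0.4·π_3
π_2 = 0.45·π_1 + 0.35·π_2 + 0.3·π_3
Solving with the normalization constraint gives π = (0.4173, 0.3817, 0.2010).
So the stationary probability of square E is 0.4173.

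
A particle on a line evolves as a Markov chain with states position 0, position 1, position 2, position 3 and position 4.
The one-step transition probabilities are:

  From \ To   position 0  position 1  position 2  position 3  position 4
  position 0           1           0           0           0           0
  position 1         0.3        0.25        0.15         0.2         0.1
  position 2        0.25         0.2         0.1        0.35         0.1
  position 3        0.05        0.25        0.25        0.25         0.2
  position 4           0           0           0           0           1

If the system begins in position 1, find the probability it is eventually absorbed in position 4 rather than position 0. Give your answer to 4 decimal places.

0.3471

Let h(s) be the probability of absorption at position 4 starting from transient state s. Then h(position 4) = 1 and h(position 0) = 0. By first-step analysis:
h(position 1) = 0.3·0 + 0.25·h(position 1) + 0.15·h(position 2) + 0.2·h(position 3) + 0.1·1
h(position 2) = 0.25·0 + 0.2·h(position 1) + 0.1·h(position 2) + 0.35·h(position 3) + 0.1·1
h(position 3) = 0.05·0 + 0.25·h(position 1) + 0.25·h(position 2) + 0.25·h(position 3) + 0.2·1
Solving: h(position 1) = 0.3471, h(position 2) = 0.3871, h(position 3) = 0.5114.
Starting from position 1, the probability is 0.3471.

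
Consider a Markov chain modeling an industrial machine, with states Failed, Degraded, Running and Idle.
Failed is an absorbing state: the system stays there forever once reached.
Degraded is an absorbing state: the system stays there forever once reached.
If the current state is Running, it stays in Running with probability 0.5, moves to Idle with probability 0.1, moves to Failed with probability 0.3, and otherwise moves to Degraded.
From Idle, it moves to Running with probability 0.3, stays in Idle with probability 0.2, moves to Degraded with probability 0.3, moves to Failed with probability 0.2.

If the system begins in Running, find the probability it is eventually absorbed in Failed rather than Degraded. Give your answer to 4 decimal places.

0.7027

Let h(s) be the probability of absorption at Failed starting from transient state s. Then h(Failed) = 1 and h(Degraded) = 0. By first-step analysis:
h(Running) = 0.3·1 + 0.1·0 + 0.5·h(Running) + 0.1·h(Idle)
h(Idle) = 0.2·1 + 0.3·0 + 0.3·h(Running) + 0.2·h(Idle)
Solving: h(Running) = 0.7027, h(Idle) = 0.5135.
Starting from Running, the probability is 0.7027.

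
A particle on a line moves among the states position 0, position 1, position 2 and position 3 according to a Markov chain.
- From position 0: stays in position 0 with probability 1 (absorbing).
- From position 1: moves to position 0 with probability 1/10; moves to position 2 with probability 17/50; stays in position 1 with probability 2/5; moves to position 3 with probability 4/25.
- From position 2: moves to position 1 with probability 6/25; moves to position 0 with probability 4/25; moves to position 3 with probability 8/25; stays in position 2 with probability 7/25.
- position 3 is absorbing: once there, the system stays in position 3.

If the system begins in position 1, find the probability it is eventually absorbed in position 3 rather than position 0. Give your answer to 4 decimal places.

Let h(s) be the probability of absorption at position 3 starting from transient state s. Then h(position 3) = 1 and h(position 0) = 0. By first-step analysis:
h(position 1) = 0.1·0 + 0.4·h(position 1) + 0.34·h(position 2) + 0.16·1
h(position 2) = 0.16·0 + 0.24·h(position 1) + 0.28·h(position 2) + 0.32·1
Solving: h(position 1) = 0.6393, h(position 2) = 0.6575.
Starting from position 1, the probability is 0.6393.

0.6393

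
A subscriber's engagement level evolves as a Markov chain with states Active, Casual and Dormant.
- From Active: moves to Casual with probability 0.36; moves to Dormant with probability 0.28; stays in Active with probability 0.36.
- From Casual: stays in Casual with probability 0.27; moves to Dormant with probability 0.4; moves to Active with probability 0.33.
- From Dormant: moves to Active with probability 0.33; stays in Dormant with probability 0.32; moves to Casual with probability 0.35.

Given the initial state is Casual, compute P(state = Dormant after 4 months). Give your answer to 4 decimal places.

Propagate the distribution vector 4 months from Casual.
After 0 months: (0.0000, 1.0000, 0.0000)
After 1 month: (0.3300, 0.2700, 0.4000)
After 2 months: (0.3399, 0.3317, 0.3284)
After 3 months: (0.3402, 0.3269, 0.3329)
After 4 months: (0.3402, 0.3273, 0.3325)
P(in Dormant after 4 months) = 0.3325

0.3325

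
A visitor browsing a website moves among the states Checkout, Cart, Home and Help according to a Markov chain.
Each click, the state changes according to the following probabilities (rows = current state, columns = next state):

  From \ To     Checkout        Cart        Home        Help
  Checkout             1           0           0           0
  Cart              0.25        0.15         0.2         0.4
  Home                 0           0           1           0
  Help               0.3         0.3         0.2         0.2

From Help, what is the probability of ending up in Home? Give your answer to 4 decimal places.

Let h(s) be the probability of absorption at Home starting from transient state s. Then h(Home) = 1 and h(Checkout) = 0. By first-step analysis:
h(Cart) = 0.25·0 + 0.15·h(Cart) + 0.2·1 + 0.4·h(Help)
h(Help) = 0.3·0 + 0.3·h(Cart) + 0.2·1 + 0.2·h(Help)
Solving: h(Cart) = 0.4286, h(Help) = 0.4107.
Starting from Help, the probability is 0.4107.

0.4107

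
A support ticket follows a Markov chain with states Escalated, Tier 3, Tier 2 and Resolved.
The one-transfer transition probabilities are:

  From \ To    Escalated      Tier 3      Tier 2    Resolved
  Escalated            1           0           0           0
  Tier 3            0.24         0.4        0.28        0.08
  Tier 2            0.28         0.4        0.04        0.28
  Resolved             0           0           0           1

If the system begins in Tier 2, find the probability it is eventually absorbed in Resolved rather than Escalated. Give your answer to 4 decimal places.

Let h(s) be the probability of absorption at Resolved starting from transient state s. Then h(Resolved) = 1 and h(Escalated) = 0. By first-step analysis:
h(Tier 3) = 0.24·0 + 0.4·h(Tier 3) + 0.28·h(Tier 2) + 0.08·1
h(Tier 2) = 0.28·0 + 0.4·h(Tier 3) + 0.04·h(Tier 2) + 0.28·1
Solving: h(Tier 3) = 0.3345, h(Tier 2) = 0.4310.
Starting from Tier 2, the probability is 0.4310.

0.4310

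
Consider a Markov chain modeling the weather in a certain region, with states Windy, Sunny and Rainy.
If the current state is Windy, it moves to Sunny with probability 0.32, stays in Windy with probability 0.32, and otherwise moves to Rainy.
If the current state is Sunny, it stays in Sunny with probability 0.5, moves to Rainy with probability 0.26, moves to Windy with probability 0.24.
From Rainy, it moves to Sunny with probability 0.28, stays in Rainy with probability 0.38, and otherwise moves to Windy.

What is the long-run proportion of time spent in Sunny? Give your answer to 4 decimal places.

0.3742

Let the stationary distribution be π with π = πP and π_1 + π_2 + π_3 = 1.
π_1 = 0.32·π_1 + 0.24·π_2 + 0.34·π_3
π_2 = 0.32·π_1 + 0.5·π_2 + 0.28·π_3
Solving with the normalization constraint gives π = (0.2966, 0.3742, 0.3292).
So the stationary probability of Sunny is 0.3742.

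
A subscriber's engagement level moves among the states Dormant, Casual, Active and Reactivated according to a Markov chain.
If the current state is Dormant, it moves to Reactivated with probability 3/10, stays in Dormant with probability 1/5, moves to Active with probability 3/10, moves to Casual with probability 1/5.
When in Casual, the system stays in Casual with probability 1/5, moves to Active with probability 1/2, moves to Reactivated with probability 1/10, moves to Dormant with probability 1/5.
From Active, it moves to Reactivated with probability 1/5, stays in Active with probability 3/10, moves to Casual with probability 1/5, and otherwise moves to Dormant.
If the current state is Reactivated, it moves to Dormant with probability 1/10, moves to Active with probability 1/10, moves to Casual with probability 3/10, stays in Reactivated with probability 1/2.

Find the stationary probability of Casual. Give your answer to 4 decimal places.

Let the stationary distribution be π with π = πP and π_1 + π_2 + π_3 + π_4 = 1.
π_1 = 0.2·π_1 + 0.2·π_2 + 0.3·π_3 + 0.1·π_4
π_2 = 0.2·π_1 + 0.2·π_2 + 0.2·π_3 + 0.3·π_4
π_3 = 0.3·π_1 + 0.5·π_2 + 0.3·π_3 + 0.1·π_4
Solving with the normalization constraint gives π = (0.2007, 0.2282, 0.2893, 0.2818).
So the stationary probability of Casual is 0.2282.

0.2282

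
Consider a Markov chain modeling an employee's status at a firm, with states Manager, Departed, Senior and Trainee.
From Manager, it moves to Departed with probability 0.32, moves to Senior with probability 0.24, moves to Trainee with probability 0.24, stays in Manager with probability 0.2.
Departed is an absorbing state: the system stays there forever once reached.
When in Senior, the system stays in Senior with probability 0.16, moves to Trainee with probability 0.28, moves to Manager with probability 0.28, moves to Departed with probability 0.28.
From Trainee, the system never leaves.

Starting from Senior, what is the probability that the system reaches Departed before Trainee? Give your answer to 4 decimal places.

Let h(s) be the probability of absorption at Departed starting from transient state s. Then h(Departed) = 1 and h(Trainee) = 0. By first-step analysis:
h(Manager) = 0.2·h(Manager) + 0.32·1 + 0.24·h(Senior) + 0.24·0
h(Senior) = 0.28·h(Manager) + 0.28·1 + 0.16·h(Senior) + 0.28·0
Solving: h(Manager) = 0.5556, h(Senior) = 0.5185.
Starting from Senior, the probability is 0.5185.

0.5185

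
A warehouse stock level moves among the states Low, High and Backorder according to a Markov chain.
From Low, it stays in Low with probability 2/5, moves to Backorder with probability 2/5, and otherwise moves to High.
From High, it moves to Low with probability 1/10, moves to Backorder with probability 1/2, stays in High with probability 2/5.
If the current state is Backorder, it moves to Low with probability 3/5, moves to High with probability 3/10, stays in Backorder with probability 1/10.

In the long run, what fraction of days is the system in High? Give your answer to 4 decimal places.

Let the stationary distribution be π with π = πP and π_1 + π_2 + π_3 = 1.
π_1 = 0.4·π_1 + 0.1·π_2 + 0.6·π_3
π_2 = 0.2·π_1 + 0.4·π_2 + 0.3·π_3
Solving with the normalization constraint gives π = (0.3786, 0.2913, 0.3301).
So the stationary probability of High is 0.2913.

0.2913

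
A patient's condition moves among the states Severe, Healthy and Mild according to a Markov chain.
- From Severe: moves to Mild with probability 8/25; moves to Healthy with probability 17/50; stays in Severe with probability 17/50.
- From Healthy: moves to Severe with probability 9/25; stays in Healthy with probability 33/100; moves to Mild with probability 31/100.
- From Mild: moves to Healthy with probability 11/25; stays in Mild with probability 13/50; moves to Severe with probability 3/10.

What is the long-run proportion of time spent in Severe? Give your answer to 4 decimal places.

0.3354

Let the stationary distribution be π with π = πP and π_1 + π_2 + π_3 = 1.
π_1 = 0.34·π_1 + 0.36·π_2 + 0.3·π_3
π_2 = 0.34·π_1 + 0.33·π_2 + 0.44·π_3
Solving with the normalization constraint gives π = (0.3354, 0.3662, 0.2984).
So the stationary probability of Severe is 0.3354.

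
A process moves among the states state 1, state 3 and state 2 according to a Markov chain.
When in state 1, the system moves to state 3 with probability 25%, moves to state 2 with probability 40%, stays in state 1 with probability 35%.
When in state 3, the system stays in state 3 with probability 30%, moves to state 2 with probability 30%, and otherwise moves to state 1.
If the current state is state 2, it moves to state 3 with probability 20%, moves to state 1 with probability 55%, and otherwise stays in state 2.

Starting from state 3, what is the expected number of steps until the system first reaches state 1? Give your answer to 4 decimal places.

Let t(s) be the expected number of steps to first reach state 1 from state s, with t(state 1) = 0. Conditioning on the first step:
t(state 3) = 1 + 0.3·t(state 3) + 0.3·t(state 2)
t(state 2) = 1 + 0.2·t(state 3) + 0.25·t(state 2)
Solving: t(state 3) = 2.2581, t(state 2) = 1.9355.
Expected steps from state 3 to state 1: 2.2581.

2.2581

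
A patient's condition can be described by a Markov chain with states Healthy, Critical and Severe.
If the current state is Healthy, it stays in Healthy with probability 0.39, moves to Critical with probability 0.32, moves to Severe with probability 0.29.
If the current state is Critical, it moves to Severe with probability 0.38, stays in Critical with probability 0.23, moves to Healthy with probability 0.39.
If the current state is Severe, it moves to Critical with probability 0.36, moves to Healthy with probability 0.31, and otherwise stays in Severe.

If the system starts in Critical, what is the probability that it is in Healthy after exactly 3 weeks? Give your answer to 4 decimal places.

Propagate the distribution vector 3 weeks from Critical.
After 0 weeks: (0.0000, 1.0000, 0.0000)
After 1 week: (0.3900, 0.2300, 0.3800)
After 2 weeks: (0.3596, 0.3145, 0.3259)
After 3 weeks: (0.3639, 0.3047, 0.3313)
P(in Healthy after 3 weeks) = 0.3639

0.3639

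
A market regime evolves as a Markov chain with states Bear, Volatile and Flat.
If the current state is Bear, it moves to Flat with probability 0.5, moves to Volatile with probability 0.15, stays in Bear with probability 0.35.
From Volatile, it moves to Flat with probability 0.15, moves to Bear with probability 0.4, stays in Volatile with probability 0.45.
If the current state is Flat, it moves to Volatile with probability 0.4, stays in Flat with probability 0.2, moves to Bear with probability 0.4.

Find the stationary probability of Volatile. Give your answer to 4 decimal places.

0.3208

Let the stationary distribution be π with π = πP and π_1 + π_2 + π_3 = 1.
π_1 = 0.35·π_1 + 0.4·π_2 + 0.4·π_3
π_2 = 0.15·π_1 + 0.45·π_2 + 0.4·π_3
Solving with the normalization constraint gives π = (0.3810, 0.3208, 0.2982).
So the stationary probability of Volatile is 0.3208.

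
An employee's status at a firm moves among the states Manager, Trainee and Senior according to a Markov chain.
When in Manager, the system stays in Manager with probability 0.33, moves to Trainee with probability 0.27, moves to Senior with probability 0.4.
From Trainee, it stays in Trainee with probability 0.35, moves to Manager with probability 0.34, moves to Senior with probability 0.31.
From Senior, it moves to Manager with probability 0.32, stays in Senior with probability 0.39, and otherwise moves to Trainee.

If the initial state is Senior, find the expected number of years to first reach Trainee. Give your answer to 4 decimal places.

3.5269

Let t(s) be the expected number of years to first reach Trainee from state s, with t(Trainee) = 0. Conditioning on the first year:
t(Manager) = 1 + 0.33·t(Manager) + 0.4·t(Senior)
t(Senior) = 1 + 0.32·t(Manager) + 0.39·t(Senior)
Solving: t(Manager) = 3.5981, t(Senior) = 3.5269.
Expected years from Senior to Trainee: 3.5269.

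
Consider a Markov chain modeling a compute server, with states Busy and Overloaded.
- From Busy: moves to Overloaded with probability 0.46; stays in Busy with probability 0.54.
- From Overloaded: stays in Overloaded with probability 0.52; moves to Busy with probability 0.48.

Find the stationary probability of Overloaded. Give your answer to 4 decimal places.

0.4894

Let the stationary distribution be π with π = πP and π_1 + π_2 = 1.
π_1 = 0.54·π_1 + 0.48·π_2
Solving with the normalization constraint gives π = (0.5106, 0.4894).
So the stationary probability of Overloaded is 0.4894.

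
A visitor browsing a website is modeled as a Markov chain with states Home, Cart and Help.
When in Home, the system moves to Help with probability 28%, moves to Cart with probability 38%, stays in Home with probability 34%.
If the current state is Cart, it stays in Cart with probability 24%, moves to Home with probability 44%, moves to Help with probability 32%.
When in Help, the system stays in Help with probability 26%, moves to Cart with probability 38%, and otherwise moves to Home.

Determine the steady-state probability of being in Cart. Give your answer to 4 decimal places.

0.3333

Let the stationary distribution be π with π = πP and π_1 + π_2 + π_3 = 1.
π_1 = 0.34·π_1 + 0.44·π_2 + 0.36·π_3
π_2 = 0.38·π_1 + 0.24·π_2 + 0.38·π_3
Solving with the normalization constraint gives π = (0.3791, 0.3333, 0.2876).
So the stationary probability of Cart is 0.3333.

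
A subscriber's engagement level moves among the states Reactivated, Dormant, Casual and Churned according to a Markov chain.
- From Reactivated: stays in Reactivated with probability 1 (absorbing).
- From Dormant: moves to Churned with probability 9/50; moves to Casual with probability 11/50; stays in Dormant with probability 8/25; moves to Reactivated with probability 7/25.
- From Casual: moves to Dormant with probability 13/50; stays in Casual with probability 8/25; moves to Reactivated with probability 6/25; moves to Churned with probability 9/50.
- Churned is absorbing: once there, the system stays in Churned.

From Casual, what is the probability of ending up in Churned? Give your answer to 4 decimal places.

0.4176

Let h(s) be the probability of absorption at Churned starting from transient state s. Then h(Churned) = 1 and h(Reactivated) = 0. By first-step analysis:
h(Dormant) = 0.28·0 + 0.32·h(Dormant) + 0.22·h(Casual) + 0.18·1
h(Casual) = 0.24·0 + 0.26·h(Dormant) + 0.32·h(Casual) + 0.18·1
Solving: h(Dormant) = 0.3998, h(Casual) = 0.4176.
Starting from Casual, the probability is 0.4176.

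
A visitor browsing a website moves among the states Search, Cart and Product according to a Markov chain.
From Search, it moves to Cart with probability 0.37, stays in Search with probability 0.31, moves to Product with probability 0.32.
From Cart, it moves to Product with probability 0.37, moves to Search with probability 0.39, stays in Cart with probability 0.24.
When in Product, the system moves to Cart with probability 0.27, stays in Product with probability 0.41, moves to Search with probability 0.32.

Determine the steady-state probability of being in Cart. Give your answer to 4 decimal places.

Let the stationary distribution be π with π = πP and π_1 + π_2 + π_3 = 1.
π_1 = 0.31·π_1 + 0.39·π_2 + 0.32·π_3
π_2 = 0.37·π_1 + 0.24·π_2 + 0.27·π_3
Solving with the normalization constraint gives π = (0.3373, 0.2949, 0.3679).
So the stationary probability of Cart is 0.2949.

0.2949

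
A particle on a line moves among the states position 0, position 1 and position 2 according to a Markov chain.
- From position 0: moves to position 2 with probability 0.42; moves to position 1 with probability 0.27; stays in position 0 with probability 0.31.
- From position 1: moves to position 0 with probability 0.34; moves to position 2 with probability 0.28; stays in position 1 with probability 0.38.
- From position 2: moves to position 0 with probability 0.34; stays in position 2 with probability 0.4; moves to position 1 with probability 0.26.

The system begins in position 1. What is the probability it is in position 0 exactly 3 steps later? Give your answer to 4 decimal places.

0.3301

Propagate the distribution vector 3 steps from position 1.
After 0 steps: (0.0000, 1.0000, 0.0000)
After 1 step: (0.3400, 0.3800, 0.2800)
After 2 steps: (0.3298, 0.3090, 0.3612)
After 3 steps: (0.3301, 0.3004, 0.3695)
P(in position 0 after 3 steps) = 0.3301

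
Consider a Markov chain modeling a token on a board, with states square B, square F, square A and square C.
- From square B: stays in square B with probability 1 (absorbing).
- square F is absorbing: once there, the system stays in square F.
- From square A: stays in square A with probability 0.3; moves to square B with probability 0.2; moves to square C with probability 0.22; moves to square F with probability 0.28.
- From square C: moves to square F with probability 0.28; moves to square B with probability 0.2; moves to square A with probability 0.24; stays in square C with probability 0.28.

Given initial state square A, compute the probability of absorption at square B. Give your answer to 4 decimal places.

0.4167

Let h(s) be the probability of absorption at square B starting from transient state s. Then h(square B) = 1 and h(square F) = 0. By first-step analysis:
h(square A) = 0.2·1 + 0.28·0 + 0.3·h(square A) + 0.22·h(square C)
h(square C) = 0.2·1 + 0.28·0 + 0.24·h(square A) + 0.28·h(square C)
Solving: h(square A) = 0.4167, h(square C) = 0.4167.
Starting from square A, the probability is 0.4167.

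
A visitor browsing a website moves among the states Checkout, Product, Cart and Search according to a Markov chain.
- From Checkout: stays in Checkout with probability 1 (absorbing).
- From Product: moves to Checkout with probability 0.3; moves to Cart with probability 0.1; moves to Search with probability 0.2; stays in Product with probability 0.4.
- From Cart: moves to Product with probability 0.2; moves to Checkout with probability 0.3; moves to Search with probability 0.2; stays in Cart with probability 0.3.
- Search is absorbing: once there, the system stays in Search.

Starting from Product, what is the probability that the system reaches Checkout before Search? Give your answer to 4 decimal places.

0.6000

Let h(s) be the probability of absorption at Checkout starting from transient state s. Then h(Checkout) = 1 and h(Search) = 0. By first-step analysis:
h(Product) = 0.3·1 + 0.4·h(Product) + 0.1·h(Cart) + 0.2·0
h(Cart) = 0.3·1 + 0.2·h(Product) + 0.3·h(Cart) + 0.2·0
Solving: h(Product) = 0.6000, h(Cart) = 0.6000.
Starting from Product, the probability is 0.6000.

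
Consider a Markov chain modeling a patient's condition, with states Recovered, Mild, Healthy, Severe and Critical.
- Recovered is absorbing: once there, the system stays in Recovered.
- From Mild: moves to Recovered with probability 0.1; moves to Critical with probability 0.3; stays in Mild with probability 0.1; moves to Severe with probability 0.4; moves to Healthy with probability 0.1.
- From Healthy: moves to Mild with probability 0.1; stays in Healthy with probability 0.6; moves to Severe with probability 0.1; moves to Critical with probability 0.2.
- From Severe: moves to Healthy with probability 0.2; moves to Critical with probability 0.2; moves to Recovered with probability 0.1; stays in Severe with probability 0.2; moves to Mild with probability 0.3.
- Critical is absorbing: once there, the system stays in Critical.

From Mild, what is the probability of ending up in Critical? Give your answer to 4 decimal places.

0.7685

Let h(s) be the probability of absorption at Critical starting from transient state s. Then h(Critical) = 1 and h(Recovered) = 0. By first-step analysis:
h(Mild) = 0.1·0 + 0.1·h(Mild) + 0.1·h(Healthy) + 0.4·h(Severe) + 0.3·1
h(Healthy) = 0.1·h(Mild) + 0.6·h(Healthy) + 0.1·h(Severe) + 0.2·1
h(Severe) = 0.1·0 + 0.3·h(Mild) + 0.2·h(Healthy) + 0.2·h(Severe) + 0.2·1
Solving: h(Mild) = 0.7685, h(Healthy) = 0.8818, h(Severe) = 0.7586.
Starting from Mild, the probability is 0.7685.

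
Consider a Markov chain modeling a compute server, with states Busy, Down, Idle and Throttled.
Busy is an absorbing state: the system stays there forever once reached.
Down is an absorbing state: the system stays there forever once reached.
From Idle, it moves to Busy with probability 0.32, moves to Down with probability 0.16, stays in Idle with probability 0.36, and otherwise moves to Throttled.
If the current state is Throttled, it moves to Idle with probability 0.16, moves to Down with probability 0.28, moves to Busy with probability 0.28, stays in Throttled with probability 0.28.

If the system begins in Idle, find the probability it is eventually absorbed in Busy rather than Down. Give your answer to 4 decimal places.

Let h(s) be the probability of absorption at Busy starting from transient state s. Then h(Busy) = 1 and h(Down) = 0. By first-step analysis:
h(Idle) = 0.32·1 + 0.16·0 + 0.36·h(Idle) + 0.16·h(Throttled)
h(Throttled) = 0.28·1 + 0.28·0 + 0.16·h(Idle) + 0.28·h(Throttled)
Solving: h(Idle) = 0.6324, h(Throttled) = 0.5294.
Starting from Idle, the probability is 0.6324.

0.6324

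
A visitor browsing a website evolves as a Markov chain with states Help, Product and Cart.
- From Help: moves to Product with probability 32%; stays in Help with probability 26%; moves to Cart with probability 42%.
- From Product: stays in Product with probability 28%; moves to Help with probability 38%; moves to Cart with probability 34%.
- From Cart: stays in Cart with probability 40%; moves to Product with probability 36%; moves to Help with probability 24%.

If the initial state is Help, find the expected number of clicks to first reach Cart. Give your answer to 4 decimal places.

Let t(s) be the expected number of clicks to first reach Cart from state s, with t(Cart) = 0. Conditioning on the first click:
t(Help) = 1 + 0.26·t(Help) + 0.32·t(Product)
t(Product) = 1 + 0.38·t(Help) + 0.28·t(Product)
Solving: t(Help) = 2.5292, t(Product) = 2.7237.
Expected clicks from Help to Cart: 2.5292.

2.5292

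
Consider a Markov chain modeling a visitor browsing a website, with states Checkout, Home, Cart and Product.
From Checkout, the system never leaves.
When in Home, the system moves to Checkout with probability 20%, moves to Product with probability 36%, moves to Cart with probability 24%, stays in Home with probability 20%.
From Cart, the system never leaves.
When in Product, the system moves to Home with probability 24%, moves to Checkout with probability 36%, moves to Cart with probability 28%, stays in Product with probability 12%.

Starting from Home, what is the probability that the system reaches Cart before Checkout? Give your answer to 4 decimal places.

Let h(s) be the probability of absorption at Cart starting from transient state s. Then h(Cart) = 1 and h(Checkout) = 0. By first-step analysis:
h(Home) = 0.2·0 + 0.2·h(Home) + 0.24·1 + 0.36·h(Product)
h(Product) = 0.36·0 + 0.24·h(Home) + 0.28·1 + 0.12·h(Product)
Solving: h(Home) = 0.5052, h(Product) = 0.4560.
Starting from Home, the probability is 0.5052.

0.5052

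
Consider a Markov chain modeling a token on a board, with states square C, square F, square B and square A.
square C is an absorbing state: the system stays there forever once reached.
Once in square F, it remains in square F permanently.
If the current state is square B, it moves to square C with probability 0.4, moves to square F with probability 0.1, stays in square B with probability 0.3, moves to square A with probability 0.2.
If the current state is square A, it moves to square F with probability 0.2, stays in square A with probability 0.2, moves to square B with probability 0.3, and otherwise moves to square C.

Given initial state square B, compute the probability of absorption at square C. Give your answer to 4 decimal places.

0.7600

Let h(s) be the probability of absorption at square C starting from transient state s. Then h(square C) = 1 and h(square F) = 0. By first-step analysis:
h(square B) = 0.4·1 + 0.1·0 + 0.3·h(square B) + 0.2·h(square A)
h(square A) = 0.3·1 + 0.2·0 + 0.3·h(square B) + 0.2·h(square A)
Solving: h(square B) = 0.7600, h(square A) = 0.6600.
Starting from square B, the probability is 0.7600.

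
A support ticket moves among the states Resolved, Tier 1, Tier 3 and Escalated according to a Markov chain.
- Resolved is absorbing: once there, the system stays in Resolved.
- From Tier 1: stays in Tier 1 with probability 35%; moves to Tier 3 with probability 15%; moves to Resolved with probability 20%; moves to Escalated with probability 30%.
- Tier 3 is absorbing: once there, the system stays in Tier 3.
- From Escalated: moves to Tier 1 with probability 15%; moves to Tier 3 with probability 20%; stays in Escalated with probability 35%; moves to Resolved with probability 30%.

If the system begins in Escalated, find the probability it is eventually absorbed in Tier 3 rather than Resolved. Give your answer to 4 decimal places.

0.4040

Let h(s) be the probability of absorption at Tier 3 starting from transient state s. Then h(Tier 3) = 1 and h(Resolved) = 0. By first-step analysis:
h(Tier 1) = 0.2·0 + 0.35·h(Tier 1) + 0.15·1 + 0.3·h(Escalated)
h(Escalated) = 0.3·0 + 0.15·h(Tier 1) + 0.2·1 + 0.35·h(Escalated)
Solving: h(Tier 1) = 0.4172, h(Escalated) = 0.4040.
Starting from Escalated, the probability is 0.4040.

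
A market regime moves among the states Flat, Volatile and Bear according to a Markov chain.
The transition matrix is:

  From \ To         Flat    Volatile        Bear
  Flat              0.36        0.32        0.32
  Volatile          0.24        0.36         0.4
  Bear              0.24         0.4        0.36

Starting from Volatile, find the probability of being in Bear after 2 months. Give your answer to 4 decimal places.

0.3648

Sum over the intermediate state after 1 month:
P = P(Volatile→Flat)·P(Flat→Bear) + P(Volatile→Volatile)·P(Volatile→Bear) + P(Volatile→Bear)·P(Bear→Bear)
  = 0.24×0.32 + 0.36×0.4 + 0.4×0.36
  = 0.0768 + 0.1440 + 0.1440 = 0.3648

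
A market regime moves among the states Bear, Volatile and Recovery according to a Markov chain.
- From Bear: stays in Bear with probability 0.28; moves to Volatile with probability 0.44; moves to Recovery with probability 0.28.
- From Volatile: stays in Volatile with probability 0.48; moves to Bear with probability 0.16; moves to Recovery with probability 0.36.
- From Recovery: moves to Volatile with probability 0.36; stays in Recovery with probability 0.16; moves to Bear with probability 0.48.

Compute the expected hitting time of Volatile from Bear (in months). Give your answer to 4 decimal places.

2.3810

Let t(s) be the expected number of months to first reach Volatile from state s, with t(Volatile) = 0. Conditioning on the first month:
t(Bear) = 1 + 0.28·t(Bear) + 0.28·t(Recovery)
t(Recovery) = 1 + 0.48·t(Bear) + 0.16·t(Recovery)
Solving: t(Bear) = 2.3810, t(Recovery) = 2.5510.
Expected months from Bear to Volatile: 2.3810.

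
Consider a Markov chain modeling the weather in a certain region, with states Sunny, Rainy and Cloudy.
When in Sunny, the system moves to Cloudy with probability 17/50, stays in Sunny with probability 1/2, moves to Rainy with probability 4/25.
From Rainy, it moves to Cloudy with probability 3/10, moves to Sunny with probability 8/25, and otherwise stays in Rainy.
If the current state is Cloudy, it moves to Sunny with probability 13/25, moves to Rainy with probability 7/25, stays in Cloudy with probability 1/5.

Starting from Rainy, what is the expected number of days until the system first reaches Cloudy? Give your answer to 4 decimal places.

Let t(s) be the expected number of days to first reach Cloudy from state s, with t(Cloudy) = 0. Conditioning on the first day:
t(Sunny) = 1 + 0.5·t(Sunny) + 0.16·t(Rainy)
t(Rainy) = 1 + 0.32·t(Sunny) + 0.38·t(Rainy)
Solving: t(Sunny) = 3.0139, t(Rainy) = 3.1685.
Expected days from Rainy to Cloudy: 3.1685.

3.1685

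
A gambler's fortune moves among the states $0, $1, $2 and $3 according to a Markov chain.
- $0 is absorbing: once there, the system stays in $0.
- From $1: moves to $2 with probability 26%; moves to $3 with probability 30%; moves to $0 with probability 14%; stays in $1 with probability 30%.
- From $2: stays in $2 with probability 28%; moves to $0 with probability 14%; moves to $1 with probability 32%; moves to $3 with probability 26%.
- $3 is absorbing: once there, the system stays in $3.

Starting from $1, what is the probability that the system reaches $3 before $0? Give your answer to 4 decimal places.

0.6740

Let h(s) be the probability of absorption at $3 starting from transient state s. Then h($3) = 1 and h($0) = 0. By first-step analysis:
h($1) = 0.14·0 + 0.3·h($1) + 0.26·h($2) + 0.3·1
h($2) = 0.14·0 + 0.32·h($1) + 0.28·h($2) + 0.26·1
Solving: h($1) = 0.6740, h($2) = 0.6606.
Starting from $1, the probability is 0.6740.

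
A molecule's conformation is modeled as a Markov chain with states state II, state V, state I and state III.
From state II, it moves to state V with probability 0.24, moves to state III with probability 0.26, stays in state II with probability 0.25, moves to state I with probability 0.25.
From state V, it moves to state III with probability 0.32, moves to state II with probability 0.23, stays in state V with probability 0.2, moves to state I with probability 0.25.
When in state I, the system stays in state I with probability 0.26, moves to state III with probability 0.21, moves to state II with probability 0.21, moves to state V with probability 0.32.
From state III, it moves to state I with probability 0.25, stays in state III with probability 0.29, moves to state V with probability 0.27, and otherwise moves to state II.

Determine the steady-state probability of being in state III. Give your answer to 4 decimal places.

Let the stationary distribution be π with π = πP and π_1 + π_2 + π_3 + π_4 = 1.
π_1 = 0.25·π_1 + 0.23·π_2 + 0.21·π_3 + 0.19·π_4
π_2 = 0.24·π_1 + 0.2·π_2 + 0.32·π_3 + 0.27·π_4
π_3 = 0.25·π_1 + 0.25·π_2 + 0.26·π_3 + 0.25·π_4
Solving with the normalization constraint gives π = (0.2185, 0.2580, 0.2525, 0.2710).
So the stationary probability of state III is 0.2710.

0.2710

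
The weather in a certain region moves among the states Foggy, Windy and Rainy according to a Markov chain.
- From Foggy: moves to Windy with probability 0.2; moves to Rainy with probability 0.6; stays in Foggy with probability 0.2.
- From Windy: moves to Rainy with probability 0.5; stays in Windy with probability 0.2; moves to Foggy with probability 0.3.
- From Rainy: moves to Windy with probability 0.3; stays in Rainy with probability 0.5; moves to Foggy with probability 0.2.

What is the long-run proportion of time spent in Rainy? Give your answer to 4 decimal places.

Let the stationary distribution be π with π = πP and π_1 + π_2 + π_3 = 1.
π_1 = 0.2·π_1 + 0.3·π_2 + 0.2·π_3
π_2 = 0.2·π_1 + 0.2·π_2 + 0.3·π_3
Solving with the normalization constraint gives π = (0.2252, 0.2523, 0.5225).
So the stationary probability of Rainy is 0.5225.

0.5225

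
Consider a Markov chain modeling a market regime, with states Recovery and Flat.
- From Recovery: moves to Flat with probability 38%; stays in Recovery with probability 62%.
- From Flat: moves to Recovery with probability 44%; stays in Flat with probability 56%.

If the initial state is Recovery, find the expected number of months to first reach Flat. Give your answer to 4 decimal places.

Let t(s) be the expected number of months to first reach Flat from state s, with t(Flat) = 0. Conditioning on the first month:
t(Recovery) = 1 + 0.62·t(Recovery)
Solving: t(Recovery) = 2.6316.
Expected months from Recovery to Flat: 2.6316.

2.6316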